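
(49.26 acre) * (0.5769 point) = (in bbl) 255.2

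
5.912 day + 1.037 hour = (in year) 0.01632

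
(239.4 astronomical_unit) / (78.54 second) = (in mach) 1.339e+09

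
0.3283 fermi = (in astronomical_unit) 2.195e-27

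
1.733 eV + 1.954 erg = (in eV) 1.22e+12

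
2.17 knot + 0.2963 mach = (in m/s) 102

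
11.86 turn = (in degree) 4270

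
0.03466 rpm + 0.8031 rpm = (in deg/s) 5.027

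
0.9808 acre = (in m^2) 3969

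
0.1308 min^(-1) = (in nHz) 2.18e+06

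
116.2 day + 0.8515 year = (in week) 61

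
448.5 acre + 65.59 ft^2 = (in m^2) 1.815e+06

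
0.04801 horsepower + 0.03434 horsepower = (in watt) 61.41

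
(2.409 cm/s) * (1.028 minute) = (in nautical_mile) 0.0008023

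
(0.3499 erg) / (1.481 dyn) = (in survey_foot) 0.007751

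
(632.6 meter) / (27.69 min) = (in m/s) 0.3808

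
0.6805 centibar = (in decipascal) 6805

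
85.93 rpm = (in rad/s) 8.999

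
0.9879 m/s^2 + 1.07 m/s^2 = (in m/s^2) 2.058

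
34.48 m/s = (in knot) 67.02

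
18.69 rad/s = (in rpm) 178.5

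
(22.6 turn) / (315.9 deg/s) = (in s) 25.75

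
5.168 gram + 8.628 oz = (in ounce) 8.81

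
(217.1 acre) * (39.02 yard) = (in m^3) 3.135e+07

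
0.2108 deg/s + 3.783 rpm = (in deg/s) 22.91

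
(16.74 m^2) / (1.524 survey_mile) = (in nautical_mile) 3.685e-06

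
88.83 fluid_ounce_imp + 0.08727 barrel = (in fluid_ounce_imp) 577.2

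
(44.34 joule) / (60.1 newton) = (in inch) 29.05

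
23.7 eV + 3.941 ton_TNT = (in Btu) 1.563e+07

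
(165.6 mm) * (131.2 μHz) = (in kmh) 7.822e-05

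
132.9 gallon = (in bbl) 3.164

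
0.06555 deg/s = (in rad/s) 0.001144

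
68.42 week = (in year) 1.312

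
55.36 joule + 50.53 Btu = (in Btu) 50.58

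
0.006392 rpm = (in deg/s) 0.03835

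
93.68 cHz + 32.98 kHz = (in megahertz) 0.03298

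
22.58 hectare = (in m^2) 2.258e+05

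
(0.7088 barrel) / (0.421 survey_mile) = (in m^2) 0.0001663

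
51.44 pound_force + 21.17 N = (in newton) 250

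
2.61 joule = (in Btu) 0.002474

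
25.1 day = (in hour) 602.4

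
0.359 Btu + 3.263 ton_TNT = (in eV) 8.521e+28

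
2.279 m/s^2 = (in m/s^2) 2.279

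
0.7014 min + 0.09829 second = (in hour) 0.01172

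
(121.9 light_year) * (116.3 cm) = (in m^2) 1.341e+18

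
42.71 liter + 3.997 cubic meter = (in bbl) 25.41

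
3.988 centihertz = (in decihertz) 0.3988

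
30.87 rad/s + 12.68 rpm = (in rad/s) 32.2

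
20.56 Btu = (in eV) 1.354e+23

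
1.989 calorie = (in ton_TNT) 1.989e-09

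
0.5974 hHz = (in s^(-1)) 59.74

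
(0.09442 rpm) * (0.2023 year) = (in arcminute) 2.169e+08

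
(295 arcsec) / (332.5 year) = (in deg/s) 7.815e-12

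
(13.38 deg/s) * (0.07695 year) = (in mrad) 5.667e+08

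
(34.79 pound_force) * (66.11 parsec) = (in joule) 3.157e+20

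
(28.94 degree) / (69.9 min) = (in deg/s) 0.0069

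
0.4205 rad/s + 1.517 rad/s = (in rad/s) 1.938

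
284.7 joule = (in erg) 2.847e+09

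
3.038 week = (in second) 1.837e+06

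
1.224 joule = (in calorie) 0.2925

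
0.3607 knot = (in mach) 0.000545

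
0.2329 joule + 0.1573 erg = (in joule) 0.2329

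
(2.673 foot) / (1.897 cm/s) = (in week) 7.101e-05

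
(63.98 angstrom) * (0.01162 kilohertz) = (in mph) 1.663e-07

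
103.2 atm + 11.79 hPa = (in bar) 104.6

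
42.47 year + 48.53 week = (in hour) 3.802e+05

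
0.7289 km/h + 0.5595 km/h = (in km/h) 1.288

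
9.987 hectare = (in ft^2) 1.075e+06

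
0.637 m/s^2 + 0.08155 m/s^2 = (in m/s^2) 0.7186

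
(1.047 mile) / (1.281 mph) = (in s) 2942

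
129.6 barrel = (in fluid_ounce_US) 6.967e+05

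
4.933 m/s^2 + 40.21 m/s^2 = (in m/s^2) 45.14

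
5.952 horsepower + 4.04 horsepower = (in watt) 7451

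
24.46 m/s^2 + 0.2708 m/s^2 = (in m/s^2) 24.73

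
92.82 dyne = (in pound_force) 0.0002087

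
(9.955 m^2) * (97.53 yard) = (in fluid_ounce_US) 3.002e+07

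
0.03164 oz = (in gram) 0.897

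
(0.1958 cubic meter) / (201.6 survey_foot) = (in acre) 7.874e-07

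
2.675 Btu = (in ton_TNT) 6.745e-07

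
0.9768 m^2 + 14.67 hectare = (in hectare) 14.67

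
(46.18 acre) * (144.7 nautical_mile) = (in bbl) 3.15e+11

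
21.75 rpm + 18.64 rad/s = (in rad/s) 20.92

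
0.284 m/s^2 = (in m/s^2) 0.284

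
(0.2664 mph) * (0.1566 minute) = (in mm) 1119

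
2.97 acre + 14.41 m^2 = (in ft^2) 1.295e+05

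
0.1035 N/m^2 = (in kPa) 0.0001035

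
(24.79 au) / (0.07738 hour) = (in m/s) 1.331e+10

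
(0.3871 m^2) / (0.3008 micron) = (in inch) 5.067e+07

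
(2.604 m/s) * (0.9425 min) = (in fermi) 1.473e+17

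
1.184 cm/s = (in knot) 0.02302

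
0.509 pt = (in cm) 0.01796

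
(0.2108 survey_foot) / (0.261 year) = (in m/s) 7.806e-09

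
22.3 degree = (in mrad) 389.2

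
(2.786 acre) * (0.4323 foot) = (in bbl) 9344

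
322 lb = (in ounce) 5152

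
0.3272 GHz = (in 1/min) 1.963e+10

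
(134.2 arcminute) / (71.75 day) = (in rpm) 6.013e-08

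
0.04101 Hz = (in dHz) 0.4101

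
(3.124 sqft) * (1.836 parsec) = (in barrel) 1.034e+17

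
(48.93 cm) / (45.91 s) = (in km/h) 0.03837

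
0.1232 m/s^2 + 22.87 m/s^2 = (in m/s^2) 22.99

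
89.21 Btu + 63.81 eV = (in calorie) 2.25e+04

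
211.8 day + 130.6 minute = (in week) 30.27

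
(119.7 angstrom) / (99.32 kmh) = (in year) 1.376e-17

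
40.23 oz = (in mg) 1.141e+06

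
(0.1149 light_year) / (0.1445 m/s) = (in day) 8.707e+10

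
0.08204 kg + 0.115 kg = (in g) 197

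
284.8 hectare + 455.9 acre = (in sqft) 5.051e+07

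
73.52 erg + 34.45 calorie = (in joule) 144.1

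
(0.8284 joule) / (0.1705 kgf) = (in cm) 49.54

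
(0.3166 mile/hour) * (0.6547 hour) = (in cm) 3.336e+04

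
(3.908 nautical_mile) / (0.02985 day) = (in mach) 0.008242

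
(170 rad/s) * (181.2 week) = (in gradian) 1.186e+12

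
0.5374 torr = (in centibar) 0.07165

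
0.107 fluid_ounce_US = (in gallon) 0.0008359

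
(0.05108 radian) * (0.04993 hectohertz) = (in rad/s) 0.255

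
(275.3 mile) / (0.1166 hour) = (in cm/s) 1.055e+05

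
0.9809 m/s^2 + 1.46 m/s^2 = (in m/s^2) 2.441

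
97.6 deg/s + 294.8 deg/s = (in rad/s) 6.849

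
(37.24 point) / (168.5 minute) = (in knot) 2.526e-06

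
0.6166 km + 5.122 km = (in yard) 6276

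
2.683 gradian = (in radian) 0.04214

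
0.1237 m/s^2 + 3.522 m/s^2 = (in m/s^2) 3.646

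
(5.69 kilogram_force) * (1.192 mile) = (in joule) 1.07e+05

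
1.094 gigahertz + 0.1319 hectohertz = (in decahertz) 1.094e+08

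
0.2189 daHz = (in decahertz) 0.2189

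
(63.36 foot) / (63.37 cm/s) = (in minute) 0.5079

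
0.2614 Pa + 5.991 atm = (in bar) 6.07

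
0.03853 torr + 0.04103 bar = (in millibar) 41.08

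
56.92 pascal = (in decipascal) 569.2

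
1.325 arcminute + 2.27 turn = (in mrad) 1.426e+04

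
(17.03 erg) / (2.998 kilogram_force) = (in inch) 2.28e-06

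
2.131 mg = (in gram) 0.002131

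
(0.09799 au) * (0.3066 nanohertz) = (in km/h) 16.18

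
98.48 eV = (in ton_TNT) 3.771e-27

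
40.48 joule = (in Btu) 0.03837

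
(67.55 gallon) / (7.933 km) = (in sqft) 0.000347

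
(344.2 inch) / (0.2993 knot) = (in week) 9.388e-05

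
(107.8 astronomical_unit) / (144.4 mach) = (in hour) 9.111e+04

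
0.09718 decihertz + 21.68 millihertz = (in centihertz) 3.14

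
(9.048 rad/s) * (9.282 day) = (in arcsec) 1.497e+12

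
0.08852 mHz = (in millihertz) 0.08852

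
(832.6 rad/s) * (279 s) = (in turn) 3.697e+04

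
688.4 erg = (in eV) 4.297e+14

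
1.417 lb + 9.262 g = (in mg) 6.52e+05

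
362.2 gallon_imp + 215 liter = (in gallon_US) 491.8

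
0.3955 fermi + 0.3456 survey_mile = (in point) 1.577e+06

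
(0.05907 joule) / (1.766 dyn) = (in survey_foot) 1.097e+04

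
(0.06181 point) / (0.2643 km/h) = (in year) 9.418e-12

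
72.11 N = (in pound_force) 16.21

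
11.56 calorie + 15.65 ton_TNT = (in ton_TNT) 15.65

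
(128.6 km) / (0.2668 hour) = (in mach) 0.3932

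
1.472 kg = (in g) 1472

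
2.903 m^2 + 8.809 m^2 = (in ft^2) 126.1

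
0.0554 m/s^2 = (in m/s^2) 0.0554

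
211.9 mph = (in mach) 0.2782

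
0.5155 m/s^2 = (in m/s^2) 0.5155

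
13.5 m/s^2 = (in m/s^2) 13.5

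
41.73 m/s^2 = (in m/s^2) 41.73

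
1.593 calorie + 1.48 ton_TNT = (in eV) 3.865e+28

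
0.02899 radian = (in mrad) 28.99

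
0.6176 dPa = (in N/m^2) 0.06176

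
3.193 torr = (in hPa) 4.257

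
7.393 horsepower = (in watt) 5513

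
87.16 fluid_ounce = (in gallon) 0.6809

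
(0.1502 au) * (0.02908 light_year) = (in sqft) 6.654e+25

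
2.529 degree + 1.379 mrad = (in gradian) 2.898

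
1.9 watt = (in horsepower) 0.002548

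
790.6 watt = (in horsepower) 1.06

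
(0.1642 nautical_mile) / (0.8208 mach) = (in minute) 0.01813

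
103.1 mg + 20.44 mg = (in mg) 123.5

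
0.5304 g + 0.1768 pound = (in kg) 0.08073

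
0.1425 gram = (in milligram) 142.5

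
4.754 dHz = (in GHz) 4.754e-10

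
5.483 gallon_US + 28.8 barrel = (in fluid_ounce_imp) 1.619e+05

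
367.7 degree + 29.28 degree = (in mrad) 6929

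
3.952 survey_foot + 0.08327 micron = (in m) 1.205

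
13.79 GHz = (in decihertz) 1.379e+11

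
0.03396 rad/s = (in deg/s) 1.946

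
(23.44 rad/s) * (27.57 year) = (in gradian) 1.297e+12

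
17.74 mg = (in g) 0.01774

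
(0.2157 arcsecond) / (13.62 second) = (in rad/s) 7.678e-08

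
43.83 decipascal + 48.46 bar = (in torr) 3.635e+04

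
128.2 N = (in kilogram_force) 13.07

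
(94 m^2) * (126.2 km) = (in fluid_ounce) 4.011e+11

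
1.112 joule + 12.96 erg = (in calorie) 0.2658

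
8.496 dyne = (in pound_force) 1.91e-05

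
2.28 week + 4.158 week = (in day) 45.07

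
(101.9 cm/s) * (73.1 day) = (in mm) 6.436e+09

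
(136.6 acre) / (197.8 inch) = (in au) 7.355e-07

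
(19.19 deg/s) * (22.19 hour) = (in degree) 1.533e+06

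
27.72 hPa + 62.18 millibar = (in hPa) 89.9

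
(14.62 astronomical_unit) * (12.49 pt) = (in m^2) 9.637e+09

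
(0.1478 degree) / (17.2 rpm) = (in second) 0.001432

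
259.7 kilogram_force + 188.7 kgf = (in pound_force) 988.6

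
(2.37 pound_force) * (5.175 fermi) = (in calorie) 1.304e-14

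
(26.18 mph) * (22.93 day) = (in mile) 1.441e+04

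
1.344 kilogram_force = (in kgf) 1.344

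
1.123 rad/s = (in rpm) 10.72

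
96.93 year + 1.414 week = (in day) 3.539e+04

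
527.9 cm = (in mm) 5279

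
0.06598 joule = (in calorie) 0.01577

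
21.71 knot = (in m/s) 11.17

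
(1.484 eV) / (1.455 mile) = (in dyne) 1.015e-17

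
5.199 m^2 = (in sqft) 55.96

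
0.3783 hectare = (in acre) 0.9348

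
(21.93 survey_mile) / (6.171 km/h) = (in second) 2.059e+04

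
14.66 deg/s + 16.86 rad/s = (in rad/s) 17.12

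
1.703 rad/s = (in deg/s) 97.57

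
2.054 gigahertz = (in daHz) 2.054e+08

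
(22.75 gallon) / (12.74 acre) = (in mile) 1.038e-09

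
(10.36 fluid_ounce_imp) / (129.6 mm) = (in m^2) 0.002271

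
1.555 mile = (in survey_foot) 8210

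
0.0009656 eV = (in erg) 1.547e-15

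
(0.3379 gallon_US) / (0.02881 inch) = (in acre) 0.0004319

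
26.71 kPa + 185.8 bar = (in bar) 186.1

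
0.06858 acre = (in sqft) 2987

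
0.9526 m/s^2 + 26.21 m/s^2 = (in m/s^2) 27.16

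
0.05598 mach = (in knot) 37.05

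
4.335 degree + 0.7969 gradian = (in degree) 5.052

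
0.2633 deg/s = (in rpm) 0.04388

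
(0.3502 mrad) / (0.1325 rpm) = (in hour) 7.011e-06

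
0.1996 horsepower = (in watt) 148.8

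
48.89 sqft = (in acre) 0.001122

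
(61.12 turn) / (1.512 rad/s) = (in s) 254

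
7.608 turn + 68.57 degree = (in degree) 2807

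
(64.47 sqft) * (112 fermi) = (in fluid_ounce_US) 2.268e-08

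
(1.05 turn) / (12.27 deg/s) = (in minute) 0.5134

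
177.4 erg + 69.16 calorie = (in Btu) 0.2743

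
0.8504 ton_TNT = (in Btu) 3.372e+06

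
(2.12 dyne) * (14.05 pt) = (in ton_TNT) 2.511e-17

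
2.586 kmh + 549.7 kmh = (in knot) 298.2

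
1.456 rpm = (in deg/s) 8.736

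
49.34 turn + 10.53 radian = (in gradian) 2.041e+04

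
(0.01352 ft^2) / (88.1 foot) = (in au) 3.127e-16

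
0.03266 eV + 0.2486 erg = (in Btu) 2.356e-11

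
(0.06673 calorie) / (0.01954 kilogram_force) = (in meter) 1.457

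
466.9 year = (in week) 2.435e+04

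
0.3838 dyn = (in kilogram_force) 3.914e-07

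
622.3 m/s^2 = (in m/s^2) 622.3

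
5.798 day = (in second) 5.009e+05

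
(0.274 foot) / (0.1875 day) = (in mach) 1.514e-08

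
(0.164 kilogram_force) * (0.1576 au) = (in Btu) 3.594e+07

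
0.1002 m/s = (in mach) 0.0002943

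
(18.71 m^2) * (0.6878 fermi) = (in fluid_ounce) 4.351e-10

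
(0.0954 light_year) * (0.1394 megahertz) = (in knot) 2.446e+20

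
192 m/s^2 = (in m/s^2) 192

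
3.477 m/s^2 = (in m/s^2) 3.477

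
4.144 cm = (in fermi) 4.144e+13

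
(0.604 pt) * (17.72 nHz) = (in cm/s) 3.776e-10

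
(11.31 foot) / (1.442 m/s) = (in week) 3.953e-06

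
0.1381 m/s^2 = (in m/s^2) 0.1381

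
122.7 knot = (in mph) 141.2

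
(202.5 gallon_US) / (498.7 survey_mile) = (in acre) 2.36e-10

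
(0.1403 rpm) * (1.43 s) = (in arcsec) 4334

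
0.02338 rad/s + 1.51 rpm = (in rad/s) 0.1815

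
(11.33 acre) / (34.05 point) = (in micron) 3.817e+12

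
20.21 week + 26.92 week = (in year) 0.9039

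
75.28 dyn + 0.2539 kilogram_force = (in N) 2.491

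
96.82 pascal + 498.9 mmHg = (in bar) 0.6661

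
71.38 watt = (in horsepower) 0.09572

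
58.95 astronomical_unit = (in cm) 8.819e+14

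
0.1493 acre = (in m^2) 604.2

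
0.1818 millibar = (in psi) 0.002637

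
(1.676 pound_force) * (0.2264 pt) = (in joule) 0.0005954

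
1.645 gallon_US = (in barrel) 0.03917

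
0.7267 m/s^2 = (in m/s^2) 0.7267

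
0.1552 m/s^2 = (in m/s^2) 0.1552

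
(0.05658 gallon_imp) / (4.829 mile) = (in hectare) 3.31e-12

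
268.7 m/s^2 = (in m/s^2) 268.7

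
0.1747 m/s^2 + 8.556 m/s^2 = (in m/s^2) 8.731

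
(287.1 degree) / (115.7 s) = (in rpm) 0.4136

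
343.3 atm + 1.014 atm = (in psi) 5060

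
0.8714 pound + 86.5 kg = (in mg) 8.69e+07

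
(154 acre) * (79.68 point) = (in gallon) 4.628e+06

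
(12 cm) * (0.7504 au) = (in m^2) 1.347e+10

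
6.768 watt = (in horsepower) 0.009076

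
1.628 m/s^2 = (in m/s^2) 1.628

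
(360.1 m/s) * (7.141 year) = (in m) 8.109e+10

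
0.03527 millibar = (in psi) 0.0005115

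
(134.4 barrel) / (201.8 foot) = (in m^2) 0.3474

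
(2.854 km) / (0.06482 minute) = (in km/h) 2642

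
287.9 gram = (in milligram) 2.879e+05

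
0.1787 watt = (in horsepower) 0.0002396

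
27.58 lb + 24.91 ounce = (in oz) 466.2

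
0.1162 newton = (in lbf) 0.02612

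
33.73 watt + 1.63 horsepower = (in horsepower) 1.675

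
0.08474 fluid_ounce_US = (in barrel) 1.576e-05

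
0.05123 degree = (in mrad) 0.8941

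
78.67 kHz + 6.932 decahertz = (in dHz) 7.874e+05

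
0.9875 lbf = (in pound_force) 0.9875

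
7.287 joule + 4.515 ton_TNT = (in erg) 1.889e+17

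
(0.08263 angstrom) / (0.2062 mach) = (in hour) 3.269e-17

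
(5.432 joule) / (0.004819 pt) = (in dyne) 3.195e+11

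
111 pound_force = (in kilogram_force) 50.35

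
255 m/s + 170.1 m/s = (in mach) 1.248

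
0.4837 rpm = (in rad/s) 0.05065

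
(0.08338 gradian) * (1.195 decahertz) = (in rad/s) 0.01565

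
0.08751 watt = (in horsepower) 0.0001174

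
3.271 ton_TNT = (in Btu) 1.297e+07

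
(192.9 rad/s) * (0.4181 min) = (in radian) 4839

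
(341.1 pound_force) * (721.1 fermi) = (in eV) 6.829e+09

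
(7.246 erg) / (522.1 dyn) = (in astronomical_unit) 9.277e-16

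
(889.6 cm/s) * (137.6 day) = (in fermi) 1.058e+23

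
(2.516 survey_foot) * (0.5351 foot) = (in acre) 3.091e-05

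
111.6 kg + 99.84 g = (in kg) 111.7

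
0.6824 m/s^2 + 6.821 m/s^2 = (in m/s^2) 7.503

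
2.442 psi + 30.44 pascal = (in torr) 126.5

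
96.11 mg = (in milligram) 96.11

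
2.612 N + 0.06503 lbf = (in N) 2.901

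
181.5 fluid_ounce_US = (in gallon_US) 1.418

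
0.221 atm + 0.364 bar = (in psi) 8.527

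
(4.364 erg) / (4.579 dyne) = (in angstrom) 9.53e+07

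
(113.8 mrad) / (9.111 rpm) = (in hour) 3.313e-05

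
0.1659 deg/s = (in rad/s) 0.002896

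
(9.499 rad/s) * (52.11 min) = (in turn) 4727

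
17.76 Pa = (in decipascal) 177.6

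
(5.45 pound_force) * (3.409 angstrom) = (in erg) 0.08264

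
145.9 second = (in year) 4.626e-06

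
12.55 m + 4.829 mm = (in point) 3.559e+04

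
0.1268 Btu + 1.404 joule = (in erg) 1.352e+09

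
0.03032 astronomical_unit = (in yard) 4.96e+09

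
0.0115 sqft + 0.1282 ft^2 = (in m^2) 0.01298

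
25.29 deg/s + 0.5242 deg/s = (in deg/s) 25.81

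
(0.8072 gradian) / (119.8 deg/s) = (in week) 1.003e-08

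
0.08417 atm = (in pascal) 8529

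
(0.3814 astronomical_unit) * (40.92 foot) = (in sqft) 7.66e+12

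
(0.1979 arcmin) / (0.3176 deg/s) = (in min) 0.0001731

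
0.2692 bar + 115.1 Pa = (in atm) 0.2668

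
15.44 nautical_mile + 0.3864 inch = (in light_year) 3.022e-12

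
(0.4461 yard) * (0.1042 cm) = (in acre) 1.05e-07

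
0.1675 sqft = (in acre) 3.845e-06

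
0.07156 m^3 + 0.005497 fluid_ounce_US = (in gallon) 18.9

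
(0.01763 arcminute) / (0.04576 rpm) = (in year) 3.394e-11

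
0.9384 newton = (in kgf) 0.09569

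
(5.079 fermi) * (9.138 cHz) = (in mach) 1.363e-18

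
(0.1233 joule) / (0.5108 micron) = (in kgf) 2.461e+04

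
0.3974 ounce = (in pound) 0.02484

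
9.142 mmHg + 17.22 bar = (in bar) 17.23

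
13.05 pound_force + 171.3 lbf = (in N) 820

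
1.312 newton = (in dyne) 1.312e+05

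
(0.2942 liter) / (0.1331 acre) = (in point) 0.001548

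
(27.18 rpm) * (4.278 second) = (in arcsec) 2.512e+06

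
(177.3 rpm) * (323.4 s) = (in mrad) 6.005e+06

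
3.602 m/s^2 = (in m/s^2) 3.602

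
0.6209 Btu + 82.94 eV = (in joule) 655.1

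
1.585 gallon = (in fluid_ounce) 202.9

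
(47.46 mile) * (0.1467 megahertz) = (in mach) 3.291e+07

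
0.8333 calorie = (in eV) 2.176e+19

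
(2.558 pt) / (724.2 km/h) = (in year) 1.422e-13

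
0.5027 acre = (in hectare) 0.2034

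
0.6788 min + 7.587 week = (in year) 0.1455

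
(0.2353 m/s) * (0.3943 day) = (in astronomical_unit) 5.358e-08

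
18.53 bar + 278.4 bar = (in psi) 4307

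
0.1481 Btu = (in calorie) 37.35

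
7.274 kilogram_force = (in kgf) 7.274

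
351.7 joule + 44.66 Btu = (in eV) 2.963e+23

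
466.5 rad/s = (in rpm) 4455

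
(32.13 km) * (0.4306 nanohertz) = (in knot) 2.689e-05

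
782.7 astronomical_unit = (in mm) 1.171e+17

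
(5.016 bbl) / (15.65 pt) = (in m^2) 144.4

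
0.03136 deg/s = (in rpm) 0.005227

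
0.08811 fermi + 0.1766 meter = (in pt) 500.6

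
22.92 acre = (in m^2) 9.275e+04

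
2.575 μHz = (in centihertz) 0.0002575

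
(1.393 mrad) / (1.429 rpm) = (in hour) 2.586e-06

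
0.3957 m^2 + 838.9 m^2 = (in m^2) 839.3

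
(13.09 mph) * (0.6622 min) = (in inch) 9154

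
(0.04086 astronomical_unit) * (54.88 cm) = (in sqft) 3.611e+10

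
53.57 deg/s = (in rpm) 8.928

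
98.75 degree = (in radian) 1.724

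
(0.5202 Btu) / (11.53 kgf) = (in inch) 191.1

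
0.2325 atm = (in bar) 0.2356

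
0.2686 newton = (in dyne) 2.686e+04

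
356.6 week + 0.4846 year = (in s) 2.31e+08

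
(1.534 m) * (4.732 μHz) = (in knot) 1.411e-05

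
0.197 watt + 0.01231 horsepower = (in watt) 9.377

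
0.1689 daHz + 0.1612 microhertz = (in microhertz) 1.689e+06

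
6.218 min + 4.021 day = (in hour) 96.61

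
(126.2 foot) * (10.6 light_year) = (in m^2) 3.857e+18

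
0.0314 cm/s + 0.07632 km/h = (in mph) 0.04813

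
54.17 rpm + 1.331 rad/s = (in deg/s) 401.3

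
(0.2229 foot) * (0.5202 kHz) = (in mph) 79.06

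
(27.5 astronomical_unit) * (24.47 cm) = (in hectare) 1.007e+08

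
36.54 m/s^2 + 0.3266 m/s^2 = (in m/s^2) 36.87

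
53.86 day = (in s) 4.654e+06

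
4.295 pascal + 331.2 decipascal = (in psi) 0.005427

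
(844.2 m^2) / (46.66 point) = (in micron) 5.129e+10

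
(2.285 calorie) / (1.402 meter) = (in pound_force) 1.533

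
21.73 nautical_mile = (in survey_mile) 25.01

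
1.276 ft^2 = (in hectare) 1.185e-05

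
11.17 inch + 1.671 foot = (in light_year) 8.382e-17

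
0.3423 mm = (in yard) 0.0003743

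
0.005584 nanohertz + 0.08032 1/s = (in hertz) 0.08032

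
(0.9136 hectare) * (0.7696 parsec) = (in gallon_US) 5.731e+22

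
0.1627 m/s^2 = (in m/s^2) 0.1627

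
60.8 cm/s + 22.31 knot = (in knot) 23.49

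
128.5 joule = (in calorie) 30.71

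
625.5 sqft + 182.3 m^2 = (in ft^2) 2588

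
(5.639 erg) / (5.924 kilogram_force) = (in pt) 2.751e-05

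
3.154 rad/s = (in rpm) 30.12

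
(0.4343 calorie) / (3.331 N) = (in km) 0.0005455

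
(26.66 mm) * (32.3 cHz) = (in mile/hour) 0.01926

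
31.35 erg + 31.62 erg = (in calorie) 1.505e-06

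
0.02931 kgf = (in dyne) 2.874e+04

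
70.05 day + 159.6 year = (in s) 5.039e+09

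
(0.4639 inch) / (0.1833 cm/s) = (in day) 7.44e-05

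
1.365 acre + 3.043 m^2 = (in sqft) 5.949e+04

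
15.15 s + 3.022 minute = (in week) 0.0003249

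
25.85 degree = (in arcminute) 1551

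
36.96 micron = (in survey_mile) 2.297e-08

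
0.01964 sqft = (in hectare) 1.825e-07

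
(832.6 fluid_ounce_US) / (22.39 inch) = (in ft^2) 0.466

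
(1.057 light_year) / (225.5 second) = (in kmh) 1.596e+14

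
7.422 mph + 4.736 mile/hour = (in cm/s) 543.5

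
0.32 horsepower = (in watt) 238.6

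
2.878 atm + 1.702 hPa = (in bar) 2.918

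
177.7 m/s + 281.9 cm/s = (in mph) 403.8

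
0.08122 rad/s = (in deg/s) 4.654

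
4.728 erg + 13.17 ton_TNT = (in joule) 5.51e+10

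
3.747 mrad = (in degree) 0.2147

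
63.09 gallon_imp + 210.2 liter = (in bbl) 3.126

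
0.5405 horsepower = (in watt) 403.1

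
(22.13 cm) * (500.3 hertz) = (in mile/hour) 247.7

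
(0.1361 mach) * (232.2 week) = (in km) 6.508e+06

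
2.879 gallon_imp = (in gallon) 3.458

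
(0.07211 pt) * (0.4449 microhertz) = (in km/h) 4.074e-11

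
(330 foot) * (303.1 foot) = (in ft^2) 1e+05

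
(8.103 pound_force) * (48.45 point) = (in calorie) 0.1472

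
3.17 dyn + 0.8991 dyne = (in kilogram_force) 4.149e-06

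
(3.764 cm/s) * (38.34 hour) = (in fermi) 5.195e+18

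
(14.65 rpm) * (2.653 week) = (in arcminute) 8.462e+09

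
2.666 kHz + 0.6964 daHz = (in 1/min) 1.604e+05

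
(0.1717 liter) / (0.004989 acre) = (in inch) 0.0003348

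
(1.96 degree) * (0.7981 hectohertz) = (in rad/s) 2.73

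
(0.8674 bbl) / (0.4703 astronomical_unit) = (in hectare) 1.96e-16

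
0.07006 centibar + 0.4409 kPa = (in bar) 0.00511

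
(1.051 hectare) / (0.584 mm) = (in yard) 1.968e+07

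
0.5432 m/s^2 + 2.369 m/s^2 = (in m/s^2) 2.912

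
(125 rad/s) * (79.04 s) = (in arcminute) 3.396e+07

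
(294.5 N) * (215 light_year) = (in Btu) 5.678e+17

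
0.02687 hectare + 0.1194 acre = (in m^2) 751.9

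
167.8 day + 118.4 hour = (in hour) 4146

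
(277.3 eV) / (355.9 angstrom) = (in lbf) 2.806e-10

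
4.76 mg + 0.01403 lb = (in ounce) 0.2246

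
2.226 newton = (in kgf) 0.227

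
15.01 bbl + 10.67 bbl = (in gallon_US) 1079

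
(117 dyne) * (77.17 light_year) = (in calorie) 2.042e+14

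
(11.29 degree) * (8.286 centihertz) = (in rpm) 0.1559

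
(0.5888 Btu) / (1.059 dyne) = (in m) 5.866e+07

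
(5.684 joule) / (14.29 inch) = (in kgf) 1.597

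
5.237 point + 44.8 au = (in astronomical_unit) 44.8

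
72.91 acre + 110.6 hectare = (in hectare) 140.1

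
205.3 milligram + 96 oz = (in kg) 2.722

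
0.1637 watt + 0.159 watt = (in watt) 0.3227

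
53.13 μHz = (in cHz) 0.005313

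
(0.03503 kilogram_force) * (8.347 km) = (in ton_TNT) 6.853e-07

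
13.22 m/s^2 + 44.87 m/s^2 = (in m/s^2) 58.09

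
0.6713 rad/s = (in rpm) 6.41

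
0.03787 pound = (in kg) 0.01718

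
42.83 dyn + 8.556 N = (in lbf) 1.924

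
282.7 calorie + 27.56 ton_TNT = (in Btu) 1.093e+08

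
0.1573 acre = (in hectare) 0.06366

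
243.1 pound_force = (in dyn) 1.081e+08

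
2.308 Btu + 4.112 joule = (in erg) 2.439e+10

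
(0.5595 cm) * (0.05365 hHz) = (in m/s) 0.03002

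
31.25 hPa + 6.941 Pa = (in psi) 0.4542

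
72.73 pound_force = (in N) 323.5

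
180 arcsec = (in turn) 0.0001389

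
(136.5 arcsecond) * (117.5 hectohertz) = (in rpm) 74.25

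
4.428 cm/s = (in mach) 0.00013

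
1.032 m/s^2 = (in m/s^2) 1.032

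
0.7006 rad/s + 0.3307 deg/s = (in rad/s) 0.7064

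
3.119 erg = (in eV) 1.947e+12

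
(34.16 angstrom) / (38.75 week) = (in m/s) 1.458e-16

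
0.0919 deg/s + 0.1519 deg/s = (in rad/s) 0.004255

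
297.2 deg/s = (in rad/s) 5.187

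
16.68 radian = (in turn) 2.655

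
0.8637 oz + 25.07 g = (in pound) 0.1093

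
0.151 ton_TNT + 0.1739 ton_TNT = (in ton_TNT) 0.3249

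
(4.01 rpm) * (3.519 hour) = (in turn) 846.7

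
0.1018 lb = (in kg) 0.04618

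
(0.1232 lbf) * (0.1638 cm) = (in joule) 0.0008977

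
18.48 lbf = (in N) 82.2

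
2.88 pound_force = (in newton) 12.81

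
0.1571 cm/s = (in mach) 4.614e-06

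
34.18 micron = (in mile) 2.124e-08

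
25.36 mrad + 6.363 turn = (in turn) 6.367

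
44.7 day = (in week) 6.386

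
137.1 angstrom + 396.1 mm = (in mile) 0.0002461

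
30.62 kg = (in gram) 3.062e+04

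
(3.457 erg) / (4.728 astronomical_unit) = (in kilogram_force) 4.984e-20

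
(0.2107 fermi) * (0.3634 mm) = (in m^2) 7.657e-20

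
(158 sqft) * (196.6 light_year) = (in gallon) 7.212e+21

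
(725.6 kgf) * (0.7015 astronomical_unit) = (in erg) 7.467e+21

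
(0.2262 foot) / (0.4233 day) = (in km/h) 6.787e-06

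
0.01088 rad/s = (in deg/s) 0.6234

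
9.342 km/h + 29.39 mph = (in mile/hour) 35.19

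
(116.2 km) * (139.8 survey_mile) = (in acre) 6.46e+06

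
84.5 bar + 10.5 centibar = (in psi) 1227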